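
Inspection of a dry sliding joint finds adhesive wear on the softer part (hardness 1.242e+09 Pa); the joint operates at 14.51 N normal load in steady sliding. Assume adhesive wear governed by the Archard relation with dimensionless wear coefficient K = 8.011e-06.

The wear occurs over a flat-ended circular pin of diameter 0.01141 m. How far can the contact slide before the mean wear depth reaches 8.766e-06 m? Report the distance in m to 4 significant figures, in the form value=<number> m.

value=9577 m

The algebra maintains exact precision, and the intermediates are shown rounded — a single final rounding: four significant digits.
Convert: Contact area A = π·d²/4 = π·(0.01141 m)²/4 = 1.022e-04 m².
SI base units throughout: W = 14.51 N, H = 1.242e+09 Pa, K = 8.011e-06.
At the depth limit, V_lim = h_lim·A = 8.766e-06 · 1.022e-04 = 8.963e-10 m³.
So the life L = V_lim·H/(K·W) = 8.963e-10 · 1.242e+09 / (8.011e-06 · 14.51) = 9577 m.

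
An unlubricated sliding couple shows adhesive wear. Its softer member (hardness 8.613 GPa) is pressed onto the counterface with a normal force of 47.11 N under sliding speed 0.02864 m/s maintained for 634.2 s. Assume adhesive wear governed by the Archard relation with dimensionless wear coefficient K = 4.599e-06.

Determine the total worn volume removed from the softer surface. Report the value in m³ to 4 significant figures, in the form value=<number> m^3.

Intermediate values are displayed rounded. The algebra maintains exact precision. Rounded once at the end to four significant digits.
Convert: The distance L = v·t = 0.02864 m/s × 634.2 s = 18.16 m.
Convert: Hardness H = 8.613 GPa = 8.613e+09 Pa.
In SI base units, W = 47.11 N, H = 8.613e+09 Pa, K = 4.599e-06.
Archard relation: V = K·W·L/H = 4.599e-06 · 47.11 · 18.16 / 8.613e+09 = 4.569e-13 m³.

value=4.569e-13 m^3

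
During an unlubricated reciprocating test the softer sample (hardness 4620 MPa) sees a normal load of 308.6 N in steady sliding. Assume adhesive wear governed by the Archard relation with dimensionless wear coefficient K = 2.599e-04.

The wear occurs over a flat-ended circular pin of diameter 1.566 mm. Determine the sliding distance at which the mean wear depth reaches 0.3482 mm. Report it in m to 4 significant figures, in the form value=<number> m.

value=38.63 m

Shown intermediates are rounded — all working math keeps full precision. Rounded once at the end, at 4 significant figures.
Convert: Hardness H = 4620 MPa = 4.620e+09 Pa.
Convert: Pin diameter d = 1.566 mm = 0.001566 m. Contact area A = π·d²/4 = π·(0.001566 m)²/4 = 1.926e-06 m².
Convert: Depth limit h_lim = 0.3482 mm = 3.482e-04 m.
Collected in SI base units: W = 308.6 N, H = 4.620e+09 Pa, K = 2.599e-04.
Limit volume V_lim = h_lim·A = 3.482e-04 · 1.926e-06 = 6.707e-10 m³.
So the life L = V_lim·H/(K·W) = 6.707e-10 · 4.620e+09 / (2.599e-04 · 308.6) = 38.63 m.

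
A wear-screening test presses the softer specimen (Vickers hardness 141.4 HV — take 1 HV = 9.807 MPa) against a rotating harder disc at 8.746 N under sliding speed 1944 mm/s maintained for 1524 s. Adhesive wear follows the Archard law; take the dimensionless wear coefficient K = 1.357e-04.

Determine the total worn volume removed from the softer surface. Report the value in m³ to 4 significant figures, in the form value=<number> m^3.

value=2.536e-09 m^3

The intermediates are printed rounded, and all working math keeps full precision, and a single final rounding, at four significant figures.
Sliding speed v = 1944 mm/s = 1.944 m/s. Path length L = v·t = 1.944 m/s × 1524 s = 2963 m.
Hardness H = 141.4 HV × 9.807 MPa/HV = 1387 MPa = 1.387e+09 Pa.
In SI base units: W = 8.746 N, H = 1.387e+09 Pa, K = 1.357e-04.
Worn volume V = K·W·L/H = 1.357e-04 · 8.746 · 2963 / 1.387e+09 = 2.536e-09 m³.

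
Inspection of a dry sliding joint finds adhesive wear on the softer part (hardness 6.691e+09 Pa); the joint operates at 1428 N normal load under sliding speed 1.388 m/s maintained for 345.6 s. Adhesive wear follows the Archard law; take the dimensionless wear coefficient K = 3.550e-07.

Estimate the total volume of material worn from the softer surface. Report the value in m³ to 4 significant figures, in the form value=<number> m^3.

value=3.634e-11 m^3

The intermediates are displayed rounded; each operation keeps full float precision — rounded just once: four significant figures.
The distance L = v·t = 1.388 m/s × 345.6 s = 479.7 m.
In SI base units: W = 1428 N, H = 6.691e+09 Pa, K = 3.550e-07.
Worn volume V = K·W·L/H = 3.550e-07 · 1428 · 479.7 / 6.691e+09 = 3.634e-11 m³.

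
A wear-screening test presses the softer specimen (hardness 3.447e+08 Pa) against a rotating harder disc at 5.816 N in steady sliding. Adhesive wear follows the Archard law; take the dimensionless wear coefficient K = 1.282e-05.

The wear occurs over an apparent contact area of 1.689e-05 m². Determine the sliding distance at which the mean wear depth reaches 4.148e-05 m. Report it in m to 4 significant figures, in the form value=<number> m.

value=3239 m

Intermediates are printed rounded. Each operation runs at full float precision. Rounded once at the end, at 4 significant digits.
In SI base units, W = 5.816 N, H = 3.447e+08 Pa, K = 1.282e-05.
Volume at the limit: V_lim = h_lim·A = 4.148e-05 · 1.689e-05 = 7.006e-10 m³.
Inverting, life L = V_lim·H/(K·W) = 7.006e-10 · 3.447e+08 / (1.282e-05 · 5.816) = 3239 m.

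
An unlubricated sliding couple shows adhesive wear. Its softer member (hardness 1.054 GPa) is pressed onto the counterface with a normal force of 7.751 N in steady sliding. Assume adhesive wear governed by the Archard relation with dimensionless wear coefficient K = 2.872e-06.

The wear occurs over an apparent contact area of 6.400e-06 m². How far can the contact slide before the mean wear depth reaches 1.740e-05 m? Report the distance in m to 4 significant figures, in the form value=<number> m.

The algebra holds exact precision — intermediates are displayed rounded. Rounded just once: four significant figures.
Hardness H = 1.054 GPa = 1.054e+09 Pa.
In SI base units: W = 7.751 N, H = 1.054e+09 Pa, K = 2.872e-06.
Permissible volume V_lim = h_lim·A = 1.740e-05 · 6.400e-06 = 1.114e-10 m³.
So the life L = V_lim·H/(K·W) = 1.114e-10 · 1.054e+09 / (2.872e-06 · 7.751) = 5273 m.

value=5273 m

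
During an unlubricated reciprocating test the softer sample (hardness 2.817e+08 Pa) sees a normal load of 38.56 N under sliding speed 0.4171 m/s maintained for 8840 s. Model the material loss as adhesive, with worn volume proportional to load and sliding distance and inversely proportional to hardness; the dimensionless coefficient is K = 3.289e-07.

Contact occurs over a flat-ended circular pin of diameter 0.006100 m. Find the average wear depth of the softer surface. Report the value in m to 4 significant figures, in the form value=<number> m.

value=5.680e-06 m

The intermediates are printed rounded — the computation maintains full precision — one last rounding to 4 significant digits.
Convert: Sliding distance L = v·t = 0.4171 m/s × 8840 s = 3687 m.
Convert: Contact area A = π·d²/4 = π·(0.006100 m)²/4 = 2.922e-05 m².
Working in SI base units: W = 38.56 N, H = 2.817e+08 Pa, K = 3.289e-07.
Wear volume V = K·W·L/H = 3.289e-07 · 38.56 · 3687 / 2.817e+08 = 1.660e-10 m³.
Depth h = V/A = 1.660e-10 / 2.922e-05 = 5.680e-06 m.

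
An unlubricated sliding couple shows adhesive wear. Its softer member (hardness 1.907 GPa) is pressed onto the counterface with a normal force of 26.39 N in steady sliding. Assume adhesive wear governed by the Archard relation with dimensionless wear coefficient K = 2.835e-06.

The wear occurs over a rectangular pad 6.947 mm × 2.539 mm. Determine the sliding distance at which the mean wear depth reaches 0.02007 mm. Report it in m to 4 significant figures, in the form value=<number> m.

value=9023 m

All working math holds full precision — displayed values are rounded. Rounded once at the end: four significant figures.
Convert: Hardness H = 1.907 GPa = 1.907e+09 Pa.
Convert: Pad sides 6.947 mm × 2.539 mm = 0.006947 m × 0.002539 m. Contact area A = 0.006947 m × 0.002539 m = 1.764e-05 m².
Convert: Depth limit h_lim = 0.02007 mm = 2.007e-05 m.
As SI base values: W = 26.39 N, H = 1.907e+09 Pa, K = 2.835e-06.
At the depth limit, V_lim = h_lim·A = 2.007e-05 · 1.764e-05 = 3.540e-10 m³.
Inverting, life L = V_lim·H/(K·W) = 3.540e-10 · 1.907e+09 / (2.835e-06 · 26.39) = 9023 m.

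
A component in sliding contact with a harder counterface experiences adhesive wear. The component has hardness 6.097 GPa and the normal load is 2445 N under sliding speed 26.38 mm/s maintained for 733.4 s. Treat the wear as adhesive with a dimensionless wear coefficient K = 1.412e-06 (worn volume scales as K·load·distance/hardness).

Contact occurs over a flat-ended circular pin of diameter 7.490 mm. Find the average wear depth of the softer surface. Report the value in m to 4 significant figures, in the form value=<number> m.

The computation maintains full float precision. Intermediate values appear rounded; a lone final rounding: four significant figures.
Convert: Sliding speed v = 26.38 mm/s = 0.02638 m/s. The distance L = v·t = 0.02638 m/s × 733.4 s = 19.35 m.
Convert: Hardness H = 6.097 GPa = 6.097e+09 Pa.
Convert: Pin diameter d = 7.490 mm = 0.007490 m. Contact area A = π·d²/4 = π·(0.007490 m)²/4 = 4.406e-05 m².
In SI base units, W = 2445 N, H = 6.097e+09 Pa, K = 1.412e-06.
Worn volume V = K·W·L/H = 1.412e-06 · 2445 · 19.35 / 6.097e+09 = 1.096e-11 m³.
Depth of wear h = V/A = 1.096e-11 / 4.406e-05 = 2.486e-07 m.

value=2.486e-07 m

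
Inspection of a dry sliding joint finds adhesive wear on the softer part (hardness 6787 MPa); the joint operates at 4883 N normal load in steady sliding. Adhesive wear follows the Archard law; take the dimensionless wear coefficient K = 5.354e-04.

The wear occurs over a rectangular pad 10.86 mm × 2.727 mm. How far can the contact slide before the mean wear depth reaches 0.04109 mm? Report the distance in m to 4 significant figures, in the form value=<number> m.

value=3.159 m

Intermediate values are displayed rounded, and all working math holds exact precision. Rounded once at the end to four significant figures.
Hardness H = 6787 MPa = 6.787e+09 Pa.
Pad sides 10.86 mm × 2.727 mm = 0.01086 m × 0.002727 m. Contact area A = 0.01086 m × 0.002727 m = 2.962e-05 m².
Depth limit h_lim = 0.04109 mm = 4.109e-05 m.
In SI base units: W = 4883 N, H = 6.787e+09 Pa, K = 5.354e-04.
Allowed volume V_lim = h_lim·A = 4.109e-05 · 2.962e-05 = 1.217e-09 m³.
So the life L = V_lim·H/(K·W) = 1.217e-09 · 6.787e+09 / (5.354e-04 · 4883) = 3.159 m.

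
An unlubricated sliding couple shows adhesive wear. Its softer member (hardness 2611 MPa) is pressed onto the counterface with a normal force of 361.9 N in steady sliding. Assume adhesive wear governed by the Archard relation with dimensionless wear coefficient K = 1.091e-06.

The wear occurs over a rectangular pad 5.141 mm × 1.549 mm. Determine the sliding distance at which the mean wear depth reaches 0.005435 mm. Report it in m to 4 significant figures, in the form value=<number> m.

value=286.2 m

The intermediates are shown rounded — the algebra runs at exact precision; a single final rounding: four significant digits.
Hardness H = 2611 MPa = 2.611e+09 Pa.
Pad sides 5.141 mm × 1.549 mm = 0.005141 m × 0.001549 m. Contact area A = 0.005141 m × 0.001549 m = 7.963e-06 m².
Depth limit h_lim = 0.005435 mm = 5.435e-06 m.
Collected in SI base units: W = 361.9 N, H = 2.611e+09 Pa, K = 1.091e-06.
Permissible volume V_lim = h_lim·A = 5.435e-06 · 7.963e-06 = 4.328e-11 m³.
Sliding life L = V_lim·H/(K·W) = 4.328e-11 · 2.611e+09 / (1.091e-06 · 361.9) = 286.2 m.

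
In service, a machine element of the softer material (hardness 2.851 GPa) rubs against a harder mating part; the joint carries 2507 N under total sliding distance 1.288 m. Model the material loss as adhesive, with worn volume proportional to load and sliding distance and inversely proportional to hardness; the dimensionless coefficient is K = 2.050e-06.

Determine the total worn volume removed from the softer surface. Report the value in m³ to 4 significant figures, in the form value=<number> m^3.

Intermediate values appear rounded. All arithmetic maintains full float precision; rounded once at the end to four significant figures.
Hardness H = 2.851 GPa = 2.851e+09 Pa.
As SI base values: W = 2507 N, H = 2.851e+09 Pa, K = 2.050e-06.
Archard volume V = K·W·L/H = 2.050e-06 · 2507 · 1.288 / 2.851e+09 = 2.322e-12 m³.

value=2.322e-12 m^3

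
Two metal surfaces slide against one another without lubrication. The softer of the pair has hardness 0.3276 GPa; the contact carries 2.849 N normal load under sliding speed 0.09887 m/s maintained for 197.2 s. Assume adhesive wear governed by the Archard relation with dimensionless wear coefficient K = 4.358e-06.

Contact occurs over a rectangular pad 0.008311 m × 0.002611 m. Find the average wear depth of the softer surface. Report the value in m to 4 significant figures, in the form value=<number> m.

value=3.405e-08 m

Intermediate values appear rounded. The algebra holds full precision — rounded just once to four significant figures.
Convert: Total distance L = v·t = 0.09887 m/s × 197.2 s = 19.50 m.
Convert: Hardness H = 0.3276 GPa = 3.276e+08 Pa.
Convert: Contact area A = 0.008311 m × 0.002611 m = 2.170e-05 m².
Collected in SI base units: W = 2.849 N, H = 3.276e+08 Pa, K = 4.358e-06.
Volume removed: V = K·W·L/H = 4.358e-06 · 2.849 · 19.50 / 3.276e+08 = 7.389e-13 m³.
Wear depth h = V/A = 7.389e-13 / 2.170e-05 = 3.405e-08 m.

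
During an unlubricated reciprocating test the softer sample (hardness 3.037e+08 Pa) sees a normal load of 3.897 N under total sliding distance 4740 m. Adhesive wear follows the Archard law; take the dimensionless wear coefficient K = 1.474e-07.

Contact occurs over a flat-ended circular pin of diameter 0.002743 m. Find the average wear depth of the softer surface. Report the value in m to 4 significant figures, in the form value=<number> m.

The algebra carries full precision, and intermediates are shown rounded. Rounded just once to four significant figures.
Contact area A = π·d²/4 = π·(0.002743 m)²/4 = 5.909e-06 m².
Collected in SI base units: W = 3.897 N, H = 3.037e+08 Pa, K = 1.474e-07.
The Archard volume V = K·W·L/H = 1.474e-07 · 3.897 · 4740 / 3.037e+08 = 8.965e-12 m³.
Wear depth h = V/A = 8.965e-12 / 5.909e-06 = 1.517e-06 m.

value=1.517e-06 m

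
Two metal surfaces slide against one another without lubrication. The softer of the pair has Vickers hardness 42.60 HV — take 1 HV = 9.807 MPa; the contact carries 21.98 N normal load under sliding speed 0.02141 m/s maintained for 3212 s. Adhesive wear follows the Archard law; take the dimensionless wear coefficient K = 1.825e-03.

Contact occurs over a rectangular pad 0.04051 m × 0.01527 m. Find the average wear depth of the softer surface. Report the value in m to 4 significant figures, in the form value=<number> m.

The computation maintains full float precision. Intermediates are displayed rounded, and rounded just once, at 4 significant digits.
Total distance L = v·t = 0.02141 m/s × 3212 s = 68.77 m.
Hardness H = 42.60 HV × 9.807 MPa/HV = 417.8 MPa = 4.178e+08 Pa.
Contact area A = 0.04051 m × 0.01527 m = 6.186e-04 m².
Restated in SI base units: W = 21.98 N, H = 4.178e+08 Pa, K = 1.825e-03.
Wear volume V = K·W·L/H = 1.825e-03 · 21.98 · 68.77 / 4.178e+08 = 6.603e-09 m³.
Mean depth h = V/A = 6.603e-09 / 6.186e-04 = 1.067e-05 m.

value=1.067e-05 m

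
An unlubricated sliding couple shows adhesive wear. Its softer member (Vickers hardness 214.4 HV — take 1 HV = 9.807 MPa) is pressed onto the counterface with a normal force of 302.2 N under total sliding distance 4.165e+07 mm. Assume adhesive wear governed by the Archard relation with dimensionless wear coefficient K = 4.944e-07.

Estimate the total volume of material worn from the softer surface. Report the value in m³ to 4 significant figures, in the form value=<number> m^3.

The computation keeps exact precision — intermediates are shown rounded. Rounded just once: four significant figures.
Path length L = 4.165e+07 mm = 4.165e+04 m.
Hardness H = 214.4 HV × 9.807 MPa/HV = 2103 MPa = 2.103e+09 Pa.
As SI base values: W = 302.2 N, H = 2.103e+09 Pa, K = 4.944e-07.
Archard volume V = K·W·L/H = 4.944e-07 · 302.2 · 4.165e+04 / 2.103e+09 = 2.960e-09 m³.

value=2.960e-09 m^3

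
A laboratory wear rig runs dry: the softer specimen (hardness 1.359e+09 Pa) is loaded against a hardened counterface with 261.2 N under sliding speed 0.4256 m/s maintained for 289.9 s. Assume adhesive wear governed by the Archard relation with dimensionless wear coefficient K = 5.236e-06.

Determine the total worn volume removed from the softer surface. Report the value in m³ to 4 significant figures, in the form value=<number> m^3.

The computation carries exact precision, and shown intermediates are rounded — one last rounding, at 4 significant figures.
The distance L = v·t = 0.4256 m/s × 289.9 s = 123.4 m.
Restated in SI base units: W = 261.2 N, H = 1.359e+09 Pa, K = 5.236e-06.
Archard volume V = K·W·L/H = 5.236e-06 · 261.2 · 123.4 / 1.359e+09 = 1.242e-10 m³.

value=1.242e-10 m^3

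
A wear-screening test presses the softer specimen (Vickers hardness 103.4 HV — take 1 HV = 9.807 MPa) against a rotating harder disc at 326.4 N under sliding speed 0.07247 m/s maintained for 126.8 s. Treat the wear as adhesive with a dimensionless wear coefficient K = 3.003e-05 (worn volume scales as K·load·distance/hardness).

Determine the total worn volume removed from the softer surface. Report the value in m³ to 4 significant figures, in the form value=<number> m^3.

value=8.882e-11 m^3

The intermediates appear rounded; each operation maintains full precision. Rounded just once, at 4 significant figures.
Convert: Total distance L = v·t = 0.07247 m/s × 126.8 s = 9.189 m.
Convert: Hardness H = 103.4 HV × 9.807 MPa/HV = 1014 MPa = 1.014e+09 Pa.
In SI base units: W = 326.4 N, H = 1.014e+09 Pa, K = 3.003e-05.
Apply Archard: V = K·W·L/H = 3.003e-05 · 326.4 · 9.189 / 1.014e+09 = 8.882e-11 m³.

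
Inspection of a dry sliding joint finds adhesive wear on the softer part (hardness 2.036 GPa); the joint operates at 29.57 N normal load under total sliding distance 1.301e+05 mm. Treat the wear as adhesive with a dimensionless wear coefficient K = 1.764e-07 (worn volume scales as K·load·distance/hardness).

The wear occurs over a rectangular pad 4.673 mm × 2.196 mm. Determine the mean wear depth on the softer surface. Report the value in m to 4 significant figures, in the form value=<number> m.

Intermediates are shown rounded; all working math holds full float precision. Rounded just once to four significant digits.
Distance covered L = 1.301e+05 mm = 130.1 m.
Hardness H = 2.036 GPa = 2.036e+09 Pa.
Pad sides 4.673 mm × 2.196 mm = 0.004673 m × 0.002196 m. Contact area A = 0.004673 m × 0.002196 m = 1.026e-05 m².
Collected in SI base units: W = 29.57 N, H = 2.036e+09 Pa, K = 1.764e-07.
Worn volume V = K·W·L/H = 1.764e-07 · 29.57 · 130.1 / 2.036e+09 = 3.333e-13 m³.
Average depth h = V/A = 3.333e-13 / 1.026e-05 = 3.248e-08 m.

value=3.248e-08 m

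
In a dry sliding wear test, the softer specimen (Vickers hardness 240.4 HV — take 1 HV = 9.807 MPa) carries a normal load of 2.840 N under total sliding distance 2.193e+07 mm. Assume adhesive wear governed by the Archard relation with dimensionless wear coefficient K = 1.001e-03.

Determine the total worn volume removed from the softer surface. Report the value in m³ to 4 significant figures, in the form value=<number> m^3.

value=2.644e-08 m^3

All arithmetic carries full precision. Quoted intermediates are rounded — a lone final rounding, at four significant digits.
Convert: Distance covered L = 2.193e+07 mm = 2.193e+04 m.
Convert: Hardness H = 240.4 HV × 9.807 MPa/HV = 2358 MPa = 2.358e+09 Pa.
Restated in SI base units: W = 2.840 N, H = 2.358e+09 Pa, K = 1.001e-03.
Worn volume V = K·W·L/H = 1.001e-03 · 2.840 · 2.193e+04 / 2.358e+09 = 2.644e-08 m³.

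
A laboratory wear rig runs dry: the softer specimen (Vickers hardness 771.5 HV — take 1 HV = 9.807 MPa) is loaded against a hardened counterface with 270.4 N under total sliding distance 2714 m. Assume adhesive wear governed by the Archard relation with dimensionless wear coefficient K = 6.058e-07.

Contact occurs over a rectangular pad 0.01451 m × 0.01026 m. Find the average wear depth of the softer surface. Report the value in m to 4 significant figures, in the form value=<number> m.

All working math maintains full precision — intermediate values appear rounded — one last rounding, at 4 significant figures.
Hardness H = 771.5 HV × 9.807 MPa/HV = 7566 MPa = 7.566e+09 Pa.
Contact area A = 0.01451 m × 0.01026 m = 1.489e-04 m².
Collected in SI base units: W = 270.4 N, H = 7.566e+09 Pa, K = 6.058e-07.
Apply Archard: V = K·W·L/H = 6.058e-07 · 270.4 · 2714 / 7.566e+09 = 5.876e-11 m³.
Depth of wear h = V/A = 5.876e-11 / 1.489e-04 = 3.947e-07 m.

value=3.947e-07 m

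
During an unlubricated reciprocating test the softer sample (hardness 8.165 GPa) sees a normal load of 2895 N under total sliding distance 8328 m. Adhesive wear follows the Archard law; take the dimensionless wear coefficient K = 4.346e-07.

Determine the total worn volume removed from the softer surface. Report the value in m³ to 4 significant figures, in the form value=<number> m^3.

All working math keeps full float precision — displayed values are rounded; one last rounding, at four significant figures.
Convert: Hardness H = 8.165 GPa = 8.165e+09 Pa.
Working in SI base units: W = 2895 N, H = 8.165e+09 Pa, K = 4.346e-07.
The Archard volume V = K·W·L/H = 4.346e-07 · 2895 · 8328 / 8.165e+09 = 1.283e-09 m³.

value=1.283e-09 m^3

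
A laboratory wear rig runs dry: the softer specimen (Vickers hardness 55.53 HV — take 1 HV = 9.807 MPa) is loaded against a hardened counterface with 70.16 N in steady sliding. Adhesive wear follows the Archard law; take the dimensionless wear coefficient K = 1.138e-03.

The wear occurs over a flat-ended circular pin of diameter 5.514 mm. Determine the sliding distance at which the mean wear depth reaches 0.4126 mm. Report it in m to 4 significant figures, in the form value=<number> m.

All working math carries full float precision — the intermediates are displayed rounded, and one final rounding: four significant digits.
Convert: Hardness H = 55.53 HV × 9.807 MPa/HV = 544.6 MPa = 5.446e+08 Pa.
Convert: Pin diameter d = 5.514 mm = 0.005514 m. Contact area A = π·d²/4 = π·(0.005514 m)²/4 = 2.388e-05 m².
Convert: Depth limit h_lim = 0.4126 mm = 4.126e-04 m.
In SI base units, W = 70.16 N, H = 5.446e+08 Pa, K = 1.138e-03.
Volume at the limit: V_lim = h_lim·A = 4.126e-04 · 2.388e-05 = 9.853e-09 m³.
Inverting, life L = V_lim·H/(K·W) = 9.853e-09 · 5.446e+08 / (1.138e-03 · 70.16) = 67.20 m.

value=67.20 m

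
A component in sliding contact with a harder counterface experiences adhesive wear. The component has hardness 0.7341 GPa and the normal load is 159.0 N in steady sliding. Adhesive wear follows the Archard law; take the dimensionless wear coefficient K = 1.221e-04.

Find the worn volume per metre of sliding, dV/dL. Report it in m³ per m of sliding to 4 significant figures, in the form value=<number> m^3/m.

value=2.645e-11 m^3/m

The algebra maintains full float precision. Displayed values are rounded. Rounded once at the end: four significant figures.
Convert: Hardness H = 0.7341 GPa = 7.341e+08 Pa.
SI base units throughout: W = 159.0 N, H = 7.341e+08 Pa, K = 1.221e-04.
Wear rate dV/dL = K·W/H (no L dependence): 1.221e-04 · 159.0 / 7.341e+08 = 2.645e-11 m³/m.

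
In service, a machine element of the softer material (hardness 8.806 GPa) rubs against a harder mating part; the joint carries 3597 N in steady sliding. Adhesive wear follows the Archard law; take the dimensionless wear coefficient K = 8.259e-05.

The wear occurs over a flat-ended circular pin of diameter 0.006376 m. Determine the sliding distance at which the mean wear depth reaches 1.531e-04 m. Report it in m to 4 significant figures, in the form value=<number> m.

Every step runs at exact precision; intermediate values are printed rounded, and one final rounding, at four significant digits.
Convert: Hardness H = 8.806 GPa = 8.806e+09 Pa.
Convert: Contact area A = π·d²/4 = π·(0.006376 m)²/4 = 3.193e-05 m².
Expressed in SI base units: W = 3597 N, H = 8.806e+09 Pa, K = 8.259e-05.
At the depth limit, V_lim = h_lim·A = 1.531e-04 · 3.193e-05 = 4.888e-09 m³.
Inverting, life L = V_lim·H/(K·W) = 4.888e-09 · 8.806e+09 / (8.259e-05 · 3597) = 144.9 m.

value=144.9 m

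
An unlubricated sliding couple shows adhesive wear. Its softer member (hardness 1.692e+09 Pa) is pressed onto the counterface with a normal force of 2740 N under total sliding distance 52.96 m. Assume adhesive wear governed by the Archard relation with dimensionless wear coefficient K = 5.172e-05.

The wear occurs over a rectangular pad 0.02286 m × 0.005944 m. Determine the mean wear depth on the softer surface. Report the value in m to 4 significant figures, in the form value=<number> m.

value=3.264e-05 m

The algebra carries full float precision — intermediates appear rounded — rounded once at the end, at 4 significant digits.
Convert: Contact area A = 0.02286 m × 0.005944 m = 1.359e-04 m².
Working in SI base units: W = 2740 N, H = 1.692e+09 Pa, K = 5.172e-05.
Archard volume V = K·W·L/H = 5.172e-05 · 2740 · 52.96 / 1.692e+09 = 4.436e-09 m³.
Average depth h = V/A = 4.436e-09 / 1.359e-04 = 3.264e-05 m.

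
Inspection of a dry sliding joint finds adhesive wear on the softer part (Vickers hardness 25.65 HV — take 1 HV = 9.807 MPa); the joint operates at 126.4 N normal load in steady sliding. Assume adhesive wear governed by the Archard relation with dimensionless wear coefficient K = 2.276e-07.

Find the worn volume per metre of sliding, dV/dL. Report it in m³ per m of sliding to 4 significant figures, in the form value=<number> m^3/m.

The intermediates are printed rounded — all arithmetic carries full float precision. Rounded just once: 4 significant digits.
Convert: Hardness H = 25.65 HV × 9.807 MPa/HV = 251.5 MPa = 2.515e+08 Pa.
Expressed in SI base units: W = 126.4 N, H = 2.515e+08 Pa, K = 2.276e-07.
The wear rate dV/dL = K·W/H, so: 2.276e-07 · 126.4 / 2.515e+08 = 1.144e-13 m³/m.

value=1.144e-13 m^3/m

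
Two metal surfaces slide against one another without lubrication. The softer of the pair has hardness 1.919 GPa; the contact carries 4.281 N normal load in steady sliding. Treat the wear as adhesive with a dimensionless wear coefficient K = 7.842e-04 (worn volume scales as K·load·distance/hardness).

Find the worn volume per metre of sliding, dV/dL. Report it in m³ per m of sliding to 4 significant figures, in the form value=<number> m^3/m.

value=1.749e-12 m^3/m

The intermediates are printed rounded; the algebra carries full precision. Rounded once at the end to 4 significant figures.
Convert: Hardness H = 1.919 GPa = 1.919e+09 Pa.
Restated in SI base units: W = 4.281 N, H = 1.919e+09 Pa, K = 7.842e-04.
The wear rate dV/dL = K·W/H, so: 7.842e-04 · 4.281 / 1.919e+09 = 1.749e-12 m³/m.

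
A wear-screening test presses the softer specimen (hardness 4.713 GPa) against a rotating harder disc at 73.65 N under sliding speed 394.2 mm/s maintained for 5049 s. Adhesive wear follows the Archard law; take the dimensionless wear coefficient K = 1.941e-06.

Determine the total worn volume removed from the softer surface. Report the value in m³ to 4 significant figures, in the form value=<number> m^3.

value=6.037e-11 m^3

Every step carries full float precision. Intermediates are printed rounded, and one last rounding: four significant figures.
Sliding speed v = 394.2 mm/s = 0.3942 m/s. The distance L = v·t = 0.3942 m/s × 5049 s = 1990 m.
Hardness H = 4.713 GPa = 4.713e+09 Pa.
In SI base units: W = 73.65 N, H = 4.713e+09 Pa, K = 1.941e-06.
Archard volume V = K·W·L/H = 1.941e-06 · 73.65 · 1990 / 4.713e+09 = 6.037e-11 m³.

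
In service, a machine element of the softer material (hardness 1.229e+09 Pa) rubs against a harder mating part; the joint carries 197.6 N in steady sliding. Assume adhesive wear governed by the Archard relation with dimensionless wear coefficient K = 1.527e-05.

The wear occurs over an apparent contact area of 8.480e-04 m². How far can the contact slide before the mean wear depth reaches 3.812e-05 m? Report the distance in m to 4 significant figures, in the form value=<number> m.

The computation runs at full precision; intermediate values appear rounded. Rounded just once to 4 significant digits.
In SI base units, W = 197.6 N, H = 1.229e+09 Pa, K = 1.527e-05.
Permissible volume V_lim = h_lim·A = 3.812e-05 · 8.480e-04 = 3.233e-08 m³.
Inverting, life L = V_lim·H/(K·W) = 3.233e-08 · 1.229e+09 / (1.527e-05 · 197.6) = 1.317e+04 m.

value=1.317e+04 m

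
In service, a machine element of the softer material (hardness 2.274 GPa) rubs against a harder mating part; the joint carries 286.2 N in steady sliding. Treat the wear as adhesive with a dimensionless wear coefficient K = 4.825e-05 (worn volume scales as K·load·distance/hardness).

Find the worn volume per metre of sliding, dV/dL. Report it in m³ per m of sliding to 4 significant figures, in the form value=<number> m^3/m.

Every step carries full float precision; intermediate values are shown rounded — one final rounding to four significant figures.
Convert: Hardness H = 2.274 GPa = 2.274e+09 Pa.
In SI base units, W = 286.2 N, H = 2.274e+09 Pa, K = 4.825e-05.
Rate of wear dV/dL = K·W/H, so: 4.825e-05 · 286.2 / 2.274e+09 = 6.073e-12 m³/m.

value=6.073e-12 m^3/m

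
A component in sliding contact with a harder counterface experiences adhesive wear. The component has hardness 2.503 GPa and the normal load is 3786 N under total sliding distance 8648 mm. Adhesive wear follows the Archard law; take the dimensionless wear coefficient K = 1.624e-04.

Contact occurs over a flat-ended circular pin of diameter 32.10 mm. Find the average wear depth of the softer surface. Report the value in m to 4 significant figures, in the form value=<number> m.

All arithmetic keeps full float precision — intermediate values are shown rounded — rounded once at the end to 4 significant figures.
Path length L = 8648 mm = 8.648 m.
Hardness H = 2.503 GPa = 2.503e+09 Pa.
Pin diameter d = 32.10 mm = 0.03210 m. Contact area A = π·d²/4 = π·(0.03210 m)²/4 = 8.093e-04 m².
SI base units throughout: W = 3786 N, H = 2.503e+09 Pa, K = 1.624e-04.
Worn volume V = K·W·L/H = 1.624e-04 · 3786 · 8.648 / 2.503e+09 = 2.124e-09 m³.
Wear depth h = V/A = 2.124e-09 / 8.093e-04 = 2.625e-06 m.

value=2.625e-06 m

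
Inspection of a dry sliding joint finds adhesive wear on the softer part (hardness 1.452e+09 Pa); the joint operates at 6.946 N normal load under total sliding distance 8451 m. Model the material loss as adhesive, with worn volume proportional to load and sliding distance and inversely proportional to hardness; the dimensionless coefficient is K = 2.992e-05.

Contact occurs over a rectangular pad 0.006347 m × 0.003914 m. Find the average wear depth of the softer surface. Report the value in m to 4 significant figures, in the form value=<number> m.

Intermediates are displayed rounded. The algebra holds full precision. Rounded just once to 4 significant digits.
Contact area A = 0.006347 m × 0.003914 m = 2.484e-05 m².
Collected in SI base units: W = 6.946 N, H = 1.452e+09 Pa, K = 2.992e-05.
Archard relation: V = K·W·L/H = 2.992e-05 · 6.946 · 8451 / 1.452e+09 = 1.210e-09 m³.
Depth of wear h = V/A = 1.210e-09 / 2.484e-05 = 4.869e-05 m.

value=4.869e-05 m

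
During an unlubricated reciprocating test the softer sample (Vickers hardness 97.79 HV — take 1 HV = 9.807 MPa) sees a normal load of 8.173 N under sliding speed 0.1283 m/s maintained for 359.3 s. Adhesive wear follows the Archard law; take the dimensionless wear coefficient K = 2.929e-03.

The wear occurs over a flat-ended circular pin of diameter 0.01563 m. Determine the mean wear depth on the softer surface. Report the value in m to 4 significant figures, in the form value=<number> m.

Intermediates appear rounded. All working math holds exact precision. Rounded once at the end: four significant figures.
Distance covered L = v·t = 0.1283 m/s × 359.3 s = 46.10 m.
Hardness H = 97.79 HV × 9.807 MPa/HV = 959.0 MPa = 9.590e+08 Pa.
Contact area A = π·d²/4 = π·(0.01563 m)²/4 = 1.919e-04 m².
Restated in SI base units: W = 8.173 N, H = 9.590e+08 Pa, K = 2.929e-03.
By Archard's law, V = K·W·L/H = 2.929e-03 · 8.173 · 46.10 / 9.590e+08 = 1.151e-09 m³.
Mean wear depth h = V/A = 1.151e-09 / 1.919e-04 = 5.997e-06 m.

value=5.997e-06 m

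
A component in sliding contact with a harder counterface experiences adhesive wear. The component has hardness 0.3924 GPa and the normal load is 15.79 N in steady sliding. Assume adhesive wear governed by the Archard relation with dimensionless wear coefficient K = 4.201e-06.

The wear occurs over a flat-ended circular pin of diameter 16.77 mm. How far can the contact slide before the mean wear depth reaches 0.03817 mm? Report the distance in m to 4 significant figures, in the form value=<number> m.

value=4.987e+04 m

All working math runs at full float precision; intermediates are shown rounded — one final rounding to 4 significant digits.
Convert: Hardness H = 0.3924 GPa = 3.924e+08 Pa.
Convert: Pin diameter d = 16.77 mm = 0.01677 m. Contact area A = π·d²/4 = π·(0.01677 m)²/4 = 2.209e-04 m².
Convert: Depth limit h_lim = 0.03817 mm = 3.817e-05 m.
In SI base units: W = 15.79 N, H = 3.924e+08 Pa, K = 4.201e-06.
Allowed volume V_lim = h_lim·A = 3.817e-05 · 2.209e-04 = 8.431e-09 m³.
Life L = V_lim·H/(K·W) = 8.431e-09 · 3.924e+08 / (4.201e-06 · 15.79) = 4.987e+04 m.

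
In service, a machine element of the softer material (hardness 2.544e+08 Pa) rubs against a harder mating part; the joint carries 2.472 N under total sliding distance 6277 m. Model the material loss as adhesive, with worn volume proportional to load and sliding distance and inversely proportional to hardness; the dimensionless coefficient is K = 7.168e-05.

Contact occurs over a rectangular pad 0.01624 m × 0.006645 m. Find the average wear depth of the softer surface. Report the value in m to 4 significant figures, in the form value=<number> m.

value=4.051e-05 m

The algebra runs at full precision; intermediates appear rounded; rounded once at the end to four significant figures.
Convert: Contact area A = 0.01624 m × 0.006645 m = 1.079e-04 m².
In SI base units: W = 2.472 N, H = 2.544e+08 Pa, K = 7.168e-05.
By Archard's law, V = K·W·L/H = 7.168e-05 · 2.472 · 6277 / 2.544e+08 = 4.372e-09 m³.
Depth h = V/A = 4.372e-09 / 1.079e-04 = 4.051e-05 m.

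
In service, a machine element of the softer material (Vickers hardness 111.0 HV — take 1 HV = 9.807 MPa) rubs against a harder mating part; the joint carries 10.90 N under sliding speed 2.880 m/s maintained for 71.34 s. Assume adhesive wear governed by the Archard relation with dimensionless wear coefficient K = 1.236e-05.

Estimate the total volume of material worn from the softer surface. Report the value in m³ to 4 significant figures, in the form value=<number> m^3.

Each operation holds exact precision, and the intermediates are displayed rounded; rounded just once to 4 significant digits.
Convert: The distance L = v·t = 2.880 m/s × 71.34 s = 205.5 m.
Convert: Hardness H = 111.0 HV × 9.807 MPa/HV = 1089 MPa = 1.089e+09 Pa.
Expressed in SI base units: W = 10.90 N, H = 1.089e+09 Pa, K = 1.236e-05.
Wear volume V = K·W·L/H = 1.236e-05 · 10.90 · 205.5 / 1.089e+09 = 2.543e-11 m³.

value=2.543e-11 m^3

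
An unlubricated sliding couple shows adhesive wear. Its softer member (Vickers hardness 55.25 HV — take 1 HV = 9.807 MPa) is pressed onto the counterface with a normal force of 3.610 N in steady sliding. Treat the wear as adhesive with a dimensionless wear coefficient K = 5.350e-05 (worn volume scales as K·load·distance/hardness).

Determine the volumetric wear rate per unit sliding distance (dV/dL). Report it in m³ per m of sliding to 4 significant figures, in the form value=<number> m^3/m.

Intermediates are printed rounded, and the algebra runs at full float precision. Rounded just once to four significant figures.
Convert: Hardness H = 55.25 HV × 9.807 MPa/HV = 541.8 MPa = 5.418e+08 Pa.
In SI base units: W = 3.610 N, H = 5.418e+08 Pa, K = 5.350e-05.
The wear rate dV/dL = K·W/H, so: 5.350e-05 · 3.610 / 5.418e+08 = 3.564e-13 m³/m.

value=3.564e-13 m^3/m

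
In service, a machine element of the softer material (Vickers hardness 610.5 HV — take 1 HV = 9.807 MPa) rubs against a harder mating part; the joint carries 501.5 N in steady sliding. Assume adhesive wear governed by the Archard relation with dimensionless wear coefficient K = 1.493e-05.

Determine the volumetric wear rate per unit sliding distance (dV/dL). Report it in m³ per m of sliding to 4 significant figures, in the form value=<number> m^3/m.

value=1.251e-12 m^3/m

Every step holds full float precision. The intermediates are shown rounded. Rounded just once: four significant figures.
Convert: Hardness H = 610.5 HV × 9.807 MPa/HV = 5987 MPa = 5.987e+09 Pa.
SI base units throughout: W = 501.5 N, H = 5.987e+09 Pa, K = 1.493e-05.
Rate of wear dV/dL = K·W/H (no L dependence): 1.493e-05 · 501.5 / 5.987e+09 = 1.251e-12 m³/m.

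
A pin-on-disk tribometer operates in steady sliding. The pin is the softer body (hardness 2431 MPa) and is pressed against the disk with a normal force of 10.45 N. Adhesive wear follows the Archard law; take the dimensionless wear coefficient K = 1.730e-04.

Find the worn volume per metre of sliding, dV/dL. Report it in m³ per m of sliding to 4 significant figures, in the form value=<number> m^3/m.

value=7.437e-13 m^3/m

Intermediates are displayed rounded. Every step holds exact precision; one final rounding to four significant digits.
Hardness H = 2431 MPa = 2.431e+09 Pa.
Working in SI base units: W = 10.45 N, H = 2.431e+09 Pa, K = 1.730e-04.
Volumetric rate dV/dL = K·W/H — distance-free: 1.730e-04 · 10.45 / 2.431e+09 = 7.437e-13 m³/m.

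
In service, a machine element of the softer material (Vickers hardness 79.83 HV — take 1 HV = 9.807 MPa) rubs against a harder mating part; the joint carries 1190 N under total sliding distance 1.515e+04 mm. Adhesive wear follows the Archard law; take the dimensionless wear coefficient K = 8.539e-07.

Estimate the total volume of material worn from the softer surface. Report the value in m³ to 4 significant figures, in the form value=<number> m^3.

value=1.966e-11 m^3

All working math keeps full precision — the intermediates are printed rounded. Rounded just once, at four significant figures.
Total distance L = 1.515e+04 mm = 15.15 m.
Hardness H = 79.83 HV × 9.807 MPa/HV = 782.9 MPa = 7.829e+08 Pa.
In SI base units, W = 1190 N, H = 7.829e+08 Pa, K = 8.539e-07.
Worn volume V = K·W·L/H = 8.539e-07 · 1190 · 15.15 / 7.829e+08 = 1.966e-11 m³.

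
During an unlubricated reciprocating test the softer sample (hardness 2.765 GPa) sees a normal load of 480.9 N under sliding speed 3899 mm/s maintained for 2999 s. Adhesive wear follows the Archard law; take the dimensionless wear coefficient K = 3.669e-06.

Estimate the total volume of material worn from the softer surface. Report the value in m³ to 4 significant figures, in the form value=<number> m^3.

value=7.462e-09 m^3

The intermediates are displayed rounded; all working math holds full float precision, and a single final rounding, at 4 significant digits.
Sliding speed v = 3899 mm/s = 3.899 m/s. Distance L = v·t = 3.899 m/s × 2999 s = 1.169e+04 m.
Hardness H = 2.765 GPa = 2.765e+09 Pa.
In SI base units: W = 480.9 N, H = 2.765e+09 Pa, K = 3.669e-06.
Apply Archard: V = K·W·L/H = 3.669e-06 · 480.9 · 1.169e+04 / 2.765e+09 = 7.462e-09 m³.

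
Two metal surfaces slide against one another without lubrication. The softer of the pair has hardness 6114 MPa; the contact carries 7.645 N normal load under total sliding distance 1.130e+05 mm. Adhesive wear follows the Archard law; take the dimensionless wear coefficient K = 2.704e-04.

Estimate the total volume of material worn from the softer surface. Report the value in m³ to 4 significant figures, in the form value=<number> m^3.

Intermediate values are shown rounded, and all arithmetic runs at exact precision — a lone final rounding to 4 significant figures.
Convert: Distance covered L = 1.130e+05 mm = 113.0 m.
Convert: Hardness H = 6114 MPa = 6.114e+09 Pa.
Restated in SI base units: W = 7.645 N, H = 6.114e+09 Pa, K = 2.704e-04.
Volume removed: V = K·W·L/H = 2.704e-04 · 7.645 · 113.0 / 6.114e+09 = 3.821e-11 m³.

value=3.821e-11 m^3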